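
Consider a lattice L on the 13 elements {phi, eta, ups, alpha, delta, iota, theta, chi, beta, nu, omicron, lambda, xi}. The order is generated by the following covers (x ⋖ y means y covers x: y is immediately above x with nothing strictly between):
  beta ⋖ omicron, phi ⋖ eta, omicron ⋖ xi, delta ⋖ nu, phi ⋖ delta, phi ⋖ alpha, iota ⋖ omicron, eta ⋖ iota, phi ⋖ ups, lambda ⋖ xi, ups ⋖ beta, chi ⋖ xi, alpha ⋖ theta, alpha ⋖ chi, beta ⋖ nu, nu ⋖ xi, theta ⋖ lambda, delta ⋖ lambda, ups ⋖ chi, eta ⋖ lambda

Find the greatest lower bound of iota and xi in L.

iota

Common lower bounds of {iota, xi}: eta, iota, phi.
The greatest among these is iota.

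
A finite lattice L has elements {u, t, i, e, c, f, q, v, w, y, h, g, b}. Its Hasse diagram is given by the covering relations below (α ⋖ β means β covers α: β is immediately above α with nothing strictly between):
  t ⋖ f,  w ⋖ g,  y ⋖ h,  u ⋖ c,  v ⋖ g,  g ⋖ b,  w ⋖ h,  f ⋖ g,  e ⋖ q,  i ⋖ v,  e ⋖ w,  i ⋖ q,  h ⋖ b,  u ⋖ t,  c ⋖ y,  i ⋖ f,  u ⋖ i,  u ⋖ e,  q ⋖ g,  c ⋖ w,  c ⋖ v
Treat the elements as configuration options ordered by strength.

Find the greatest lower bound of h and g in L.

Common lower bounds of {h, g}: c, e, u, w.
The greatest among these is w.

w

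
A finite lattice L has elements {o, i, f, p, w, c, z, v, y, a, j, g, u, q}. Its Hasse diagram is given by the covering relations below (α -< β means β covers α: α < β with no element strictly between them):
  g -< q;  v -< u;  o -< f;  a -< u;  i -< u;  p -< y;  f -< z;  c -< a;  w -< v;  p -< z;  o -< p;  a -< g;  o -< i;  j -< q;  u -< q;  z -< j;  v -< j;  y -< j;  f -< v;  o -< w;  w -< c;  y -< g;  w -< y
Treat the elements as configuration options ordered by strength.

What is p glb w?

Common lower bounds of {p, w}: o.
The greatest among these is o.

o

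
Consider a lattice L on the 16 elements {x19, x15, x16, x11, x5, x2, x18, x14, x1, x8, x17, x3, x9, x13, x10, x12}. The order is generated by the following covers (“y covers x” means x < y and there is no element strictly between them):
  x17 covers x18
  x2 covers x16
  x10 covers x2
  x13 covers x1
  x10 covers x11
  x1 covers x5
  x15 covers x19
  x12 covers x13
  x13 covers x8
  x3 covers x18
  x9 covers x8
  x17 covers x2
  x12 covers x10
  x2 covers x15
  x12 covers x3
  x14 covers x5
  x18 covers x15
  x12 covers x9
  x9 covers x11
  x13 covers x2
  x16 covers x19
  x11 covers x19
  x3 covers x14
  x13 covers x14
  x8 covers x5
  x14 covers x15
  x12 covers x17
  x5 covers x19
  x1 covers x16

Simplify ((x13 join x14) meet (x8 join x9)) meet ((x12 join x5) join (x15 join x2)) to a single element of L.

x13 ∨ x14 = x13
x8 ∨ x9 = x9
x13 ∧ x9 = x8
x12 ∨ x5 = x12
x15 ∨ x2 = x2
x12 ∨ x2 = x12
x8 ∧ x12 = x8

x8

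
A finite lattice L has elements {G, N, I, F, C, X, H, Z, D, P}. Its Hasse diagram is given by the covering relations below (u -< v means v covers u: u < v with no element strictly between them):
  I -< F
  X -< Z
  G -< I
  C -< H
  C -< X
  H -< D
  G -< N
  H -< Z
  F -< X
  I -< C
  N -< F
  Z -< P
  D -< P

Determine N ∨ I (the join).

Common upper bounds of {N, I}: F, P, X, Z.
The least among these is F.

F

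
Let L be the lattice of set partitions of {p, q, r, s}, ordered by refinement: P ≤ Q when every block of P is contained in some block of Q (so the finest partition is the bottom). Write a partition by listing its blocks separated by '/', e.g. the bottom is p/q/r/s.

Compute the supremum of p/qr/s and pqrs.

pqrs

The join of p/qr/s and pqrs merges any blocks that overlap across the partitions, giving pqrs.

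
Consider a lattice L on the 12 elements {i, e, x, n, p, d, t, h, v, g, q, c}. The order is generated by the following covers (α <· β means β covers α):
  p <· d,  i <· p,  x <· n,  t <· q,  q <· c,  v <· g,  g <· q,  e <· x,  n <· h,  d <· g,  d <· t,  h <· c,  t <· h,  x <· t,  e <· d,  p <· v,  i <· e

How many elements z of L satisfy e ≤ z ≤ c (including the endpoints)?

9

The interval [e, c] = {c, d, e, g, h, n, q, t, x}, which has 9 elements.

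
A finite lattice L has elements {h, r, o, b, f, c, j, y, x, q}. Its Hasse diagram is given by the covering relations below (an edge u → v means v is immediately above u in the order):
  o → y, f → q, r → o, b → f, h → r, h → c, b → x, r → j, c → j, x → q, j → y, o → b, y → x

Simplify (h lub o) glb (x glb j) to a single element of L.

h ∨ o = o
x ∧ j = j
o ∧ j = r

r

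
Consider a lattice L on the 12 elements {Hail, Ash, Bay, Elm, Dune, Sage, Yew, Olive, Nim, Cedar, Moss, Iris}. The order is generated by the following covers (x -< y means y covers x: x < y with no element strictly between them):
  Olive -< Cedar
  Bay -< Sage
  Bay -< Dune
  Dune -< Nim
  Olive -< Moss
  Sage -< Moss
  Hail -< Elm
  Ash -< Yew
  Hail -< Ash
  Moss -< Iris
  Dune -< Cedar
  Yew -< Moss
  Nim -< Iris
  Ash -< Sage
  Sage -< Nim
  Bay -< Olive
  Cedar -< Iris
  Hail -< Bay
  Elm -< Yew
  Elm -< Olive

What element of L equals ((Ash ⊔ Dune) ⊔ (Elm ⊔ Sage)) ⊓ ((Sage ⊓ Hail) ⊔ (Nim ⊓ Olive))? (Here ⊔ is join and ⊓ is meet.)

Bay

Ash ∨ Dune = Nim
Elm ∨ Sage = Moss
Nim ∨ Moss = Iris
Sage ∧ Hail = Hail
Nim ∧ Olive = Bay
Hail ∨ Bay = Bay
Iris ∧ Bay = Bay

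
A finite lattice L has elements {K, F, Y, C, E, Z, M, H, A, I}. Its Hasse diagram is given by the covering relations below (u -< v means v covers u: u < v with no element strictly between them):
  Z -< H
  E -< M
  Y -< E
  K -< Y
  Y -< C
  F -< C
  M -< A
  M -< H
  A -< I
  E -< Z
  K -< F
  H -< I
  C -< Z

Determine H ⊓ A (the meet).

M

Common lower bounds of {H, A}: E, K, M, Y.
The greatest among these is M.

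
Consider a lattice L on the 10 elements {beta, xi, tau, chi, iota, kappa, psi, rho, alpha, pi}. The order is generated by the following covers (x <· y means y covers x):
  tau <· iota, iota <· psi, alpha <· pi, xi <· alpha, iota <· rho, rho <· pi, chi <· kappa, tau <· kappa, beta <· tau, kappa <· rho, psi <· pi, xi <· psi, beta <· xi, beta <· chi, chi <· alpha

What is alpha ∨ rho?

pi

Common upper bounds of {alpha, rho}: pi.
The least among these is pi.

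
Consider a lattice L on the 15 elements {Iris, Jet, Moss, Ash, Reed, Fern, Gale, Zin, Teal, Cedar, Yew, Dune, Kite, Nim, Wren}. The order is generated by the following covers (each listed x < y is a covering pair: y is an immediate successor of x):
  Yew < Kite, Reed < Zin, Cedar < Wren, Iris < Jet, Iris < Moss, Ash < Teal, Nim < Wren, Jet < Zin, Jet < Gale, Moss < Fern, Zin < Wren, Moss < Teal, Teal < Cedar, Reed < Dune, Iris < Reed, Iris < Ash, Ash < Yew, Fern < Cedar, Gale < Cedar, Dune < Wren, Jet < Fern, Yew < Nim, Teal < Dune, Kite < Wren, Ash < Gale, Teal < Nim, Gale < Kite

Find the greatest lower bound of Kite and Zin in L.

Common lower bounds of {Kite, Zin}: Iris, Jet.
The greatest among these is Jet.

Jet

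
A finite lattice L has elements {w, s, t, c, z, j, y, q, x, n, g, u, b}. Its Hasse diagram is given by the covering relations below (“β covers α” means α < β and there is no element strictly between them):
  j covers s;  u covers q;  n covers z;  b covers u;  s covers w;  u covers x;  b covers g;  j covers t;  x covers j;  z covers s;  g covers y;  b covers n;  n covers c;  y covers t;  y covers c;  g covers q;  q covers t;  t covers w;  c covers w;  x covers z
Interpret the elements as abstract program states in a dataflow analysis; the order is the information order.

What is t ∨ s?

Common upper bounds of {t, s}: b, j, u, x.
The least among these is j.

j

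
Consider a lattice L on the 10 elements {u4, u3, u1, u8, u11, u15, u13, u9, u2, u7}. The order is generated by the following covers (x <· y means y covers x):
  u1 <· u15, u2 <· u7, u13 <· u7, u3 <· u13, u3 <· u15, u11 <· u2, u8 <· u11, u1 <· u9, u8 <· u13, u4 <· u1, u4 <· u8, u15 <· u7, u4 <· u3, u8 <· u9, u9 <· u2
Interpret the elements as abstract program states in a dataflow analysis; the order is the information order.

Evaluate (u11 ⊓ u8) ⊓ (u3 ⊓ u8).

u4

u11 ∧ u8 = u8
u3 ∧ u8 = u4
u8 ∧ u4 = u4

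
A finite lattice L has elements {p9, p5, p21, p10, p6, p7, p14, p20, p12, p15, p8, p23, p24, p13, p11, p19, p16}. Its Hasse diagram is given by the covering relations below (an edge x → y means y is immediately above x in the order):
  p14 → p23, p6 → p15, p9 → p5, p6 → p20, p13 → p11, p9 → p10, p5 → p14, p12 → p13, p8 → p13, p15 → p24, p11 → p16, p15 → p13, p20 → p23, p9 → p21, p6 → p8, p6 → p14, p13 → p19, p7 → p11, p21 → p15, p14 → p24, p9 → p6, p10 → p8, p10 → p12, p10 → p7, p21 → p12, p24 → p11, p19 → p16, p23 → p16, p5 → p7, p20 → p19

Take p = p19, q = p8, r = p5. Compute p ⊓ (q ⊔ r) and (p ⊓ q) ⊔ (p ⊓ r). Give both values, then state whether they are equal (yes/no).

q ⊔ r = p11, so p ⊓ (q ⊔ r) = p19 ⊓ p11 = p13.
p ⊓ q = p8 and p ⊓ r = p9, so (p ⊓ q) ⊔ (p ⊓ r) = p8 ⊔ p9 = p8.
Equal: no.

p13; p8; no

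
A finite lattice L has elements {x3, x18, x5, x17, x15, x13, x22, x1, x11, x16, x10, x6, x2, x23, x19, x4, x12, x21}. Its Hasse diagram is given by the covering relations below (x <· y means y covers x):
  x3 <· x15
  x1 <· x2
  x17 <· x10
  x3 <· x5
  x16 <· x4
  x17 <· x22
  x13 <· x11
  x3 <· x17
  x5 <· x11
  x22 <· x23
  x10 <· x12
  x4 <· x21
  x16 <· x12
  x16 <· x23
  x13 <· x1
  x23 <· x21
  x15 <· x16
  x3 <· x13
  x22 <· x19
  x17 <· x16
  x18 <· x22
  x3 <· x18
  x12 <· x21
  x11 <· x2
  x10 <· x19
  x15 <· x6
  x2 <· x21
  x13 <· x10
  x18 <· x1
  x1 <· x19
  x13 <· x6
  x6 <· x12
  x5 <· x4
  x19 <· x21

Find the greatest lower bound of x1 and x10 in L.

Common lower bounds of {x1, x10}: x13, x3.
The greatest among these is x13.

x13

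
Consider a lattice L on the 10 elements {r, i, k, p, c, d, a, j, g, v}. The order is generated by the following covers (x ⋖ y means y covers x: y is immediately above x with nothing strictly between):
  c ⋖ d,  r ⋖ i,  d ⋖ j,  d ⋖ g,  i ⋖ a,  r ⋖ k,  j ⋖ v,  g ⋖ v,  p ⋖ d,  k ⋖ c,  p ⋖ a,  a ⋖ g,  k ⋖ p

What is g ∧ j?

Common lower bounds of {g, j}: c, d, k, p, r.
The greatest among these is d.

d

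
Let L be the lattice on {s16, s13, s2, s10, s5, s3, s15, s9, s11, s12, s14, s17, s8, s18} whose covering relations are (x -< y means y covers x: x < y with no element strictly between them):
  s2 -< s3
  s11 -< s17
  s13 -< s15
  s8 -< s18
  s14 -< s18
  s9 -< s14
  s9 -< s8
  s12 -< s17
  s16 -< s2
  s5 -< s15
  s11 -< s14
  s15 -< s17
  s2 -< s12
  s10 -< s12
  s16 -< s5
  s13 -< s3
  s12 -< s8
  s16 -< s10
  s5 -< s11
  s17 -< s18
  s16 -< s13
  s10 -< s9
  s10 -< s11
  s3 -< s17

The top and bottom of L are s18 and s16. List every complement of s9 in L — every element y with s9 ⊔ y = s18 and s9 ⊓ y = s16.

Need y with s9 ∨ y = s18 and s9 ∧ y = s16.
Checking each element gives: s13, s15, s3.

s13, s15, s3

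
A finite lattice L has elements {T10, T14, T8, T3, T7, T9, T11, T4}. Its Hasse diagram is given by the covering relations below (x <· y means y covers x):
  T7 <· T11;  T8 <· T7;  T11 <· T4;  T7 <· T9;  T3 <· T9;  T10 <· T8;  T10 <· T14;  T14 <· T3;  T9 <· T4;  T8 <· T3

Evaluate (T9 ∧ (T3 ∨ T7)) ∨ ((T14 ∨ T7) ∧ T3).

T3 ∨ T7 = T9
T9 ∧ T9 = T9
T14 ∨ T7 = T9
T9 ∧ T3 = T3
T9 ∨ T3 = T9

T9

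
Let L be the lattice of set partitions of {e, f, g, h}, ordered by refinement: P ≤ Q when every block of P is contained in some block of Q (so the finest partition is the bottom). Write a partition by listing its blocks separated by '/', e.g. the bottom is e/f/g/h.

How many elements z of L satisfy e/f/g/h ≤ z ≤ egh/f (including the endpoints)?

The interval [e/f/g/h, egh/f] = {e/f/g/h, e/f/gh, eg/f/h, egh/f, eh/f/g}, which has 5 elements.

5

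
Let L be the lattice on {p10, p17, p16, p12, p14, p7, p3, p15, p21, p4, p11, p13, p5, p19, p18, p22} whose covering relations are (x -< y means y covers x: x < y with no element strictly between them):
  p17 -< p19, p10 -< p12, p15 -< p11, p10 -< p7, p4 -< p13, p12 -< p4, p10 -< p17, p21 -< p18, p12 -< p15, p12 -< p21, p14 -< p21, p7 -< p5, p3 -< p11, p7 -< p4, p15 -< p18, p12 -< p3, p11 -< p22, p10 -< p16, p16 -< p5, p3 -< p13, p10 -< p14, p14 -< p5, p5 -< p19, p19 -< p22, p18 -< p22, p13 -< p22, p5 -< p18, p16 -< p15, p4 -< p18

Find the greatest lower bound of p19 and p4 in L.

p7

Common lower bounds of {p19, p4}: p10, p7.
The greatest among these is p7.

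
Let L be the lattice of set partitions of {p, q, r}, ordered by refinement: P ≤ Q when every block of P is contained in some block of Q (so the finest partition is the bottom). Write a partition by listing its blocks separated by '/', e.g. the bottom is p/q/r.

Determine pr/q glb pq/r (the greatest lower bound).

p/q/r

The meet (common refinement) of pr/q and pq/r intersects blocks pairwise, giving p/q/r.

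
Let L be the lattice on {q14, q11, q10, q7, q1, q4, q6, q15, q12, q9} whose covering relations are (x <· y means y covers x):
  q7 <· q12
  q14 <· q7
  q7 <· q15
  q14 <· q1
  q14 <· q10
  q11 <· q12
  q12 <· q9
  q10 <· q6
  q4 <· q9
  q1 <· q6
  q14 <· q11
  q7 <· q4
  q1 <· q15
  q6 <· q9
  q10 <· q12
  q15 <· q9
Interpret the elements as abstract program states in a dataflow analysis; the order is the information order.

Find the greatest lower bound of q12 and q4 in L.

q7

Common lower bounds of {q12, q4}: q14, q7.
The greatest among these is q7.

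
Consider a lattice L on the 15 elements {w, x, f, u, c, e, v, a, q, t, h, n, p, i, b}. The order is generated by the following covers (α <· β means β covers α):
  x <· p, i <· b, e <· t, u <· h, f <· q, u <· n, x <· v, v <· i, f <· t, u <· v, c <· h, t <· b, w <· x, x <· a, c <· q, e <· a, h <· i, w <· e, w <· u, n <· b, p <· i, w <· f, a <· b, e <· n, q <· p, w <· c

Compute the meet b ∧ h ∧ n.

u

Common lower bounds of {b, h, n}: u, w.
The greatest among these is u.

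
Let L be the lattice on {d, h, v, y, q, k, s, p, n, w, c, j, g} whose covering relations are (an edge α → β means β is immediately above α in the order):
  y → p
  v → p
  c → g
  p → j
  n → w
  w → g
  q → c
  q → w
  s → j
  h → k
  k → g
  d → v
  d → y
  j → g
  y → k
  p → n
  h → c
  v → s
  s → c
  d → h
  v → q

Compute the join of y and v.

p

Common upper bounds of {y, v}: g, j, n, p, w.
The least among these is p.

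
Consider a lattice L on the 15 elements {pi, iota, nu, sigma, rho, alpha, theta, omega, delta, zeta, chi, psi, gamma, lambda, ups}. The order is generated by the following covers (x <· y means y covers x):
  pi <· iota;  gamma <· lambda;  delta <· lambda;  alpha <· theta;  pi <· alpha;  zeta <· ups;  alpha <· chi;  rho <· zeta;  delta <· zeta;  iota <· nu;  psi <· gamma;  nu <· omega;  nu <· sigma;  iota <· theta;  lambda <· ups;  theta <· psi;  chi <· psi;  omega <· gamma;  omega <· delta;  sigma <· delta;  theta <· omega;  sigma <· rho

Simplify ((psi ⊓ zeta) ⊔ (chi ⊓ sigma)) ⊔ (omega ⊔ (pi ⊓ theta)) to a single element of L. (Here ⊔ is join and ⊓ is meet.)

omega

psi ∧ zeta = theta
chi ∧ sigma = pi
theta ∨ pi = theta
pi ∧ theta = pi
omega ∨ pi = omega
theta ∨ omega = omega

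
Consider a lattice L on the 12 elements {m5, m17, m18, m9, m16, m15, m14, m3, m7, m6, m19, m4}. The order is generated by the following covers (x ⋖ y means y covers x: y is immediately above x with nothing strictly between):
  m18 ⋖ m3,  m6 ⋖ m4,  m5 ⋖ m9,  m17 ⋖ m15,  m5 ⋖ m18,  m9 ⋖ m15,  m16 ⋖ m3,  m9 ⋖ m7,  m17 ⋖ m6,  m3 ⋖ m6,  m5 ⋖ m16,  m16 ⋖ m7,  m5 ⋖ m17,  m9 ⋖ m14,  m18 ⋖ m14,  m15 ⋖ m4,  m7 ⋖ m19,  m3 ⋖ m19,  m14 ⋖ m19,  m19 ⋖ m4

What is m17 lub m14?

m4

Common upper bounds of {m17, m14}: m4.
The least among these is m4.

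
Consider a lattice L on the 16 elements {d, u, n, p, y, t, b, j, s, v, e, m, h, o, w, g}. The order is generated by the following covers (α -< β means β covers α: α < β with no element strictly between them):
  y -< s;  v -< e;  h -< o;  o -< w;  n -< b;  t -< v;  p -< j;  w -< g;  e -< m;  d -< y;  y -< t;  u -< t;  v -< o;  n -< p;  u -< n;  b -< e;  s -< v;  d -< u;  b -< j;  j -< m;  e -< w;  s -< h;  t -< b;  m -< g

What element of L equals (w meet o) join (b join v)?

w ∧ o = o
b ∨ v = e
o ∨ e = w

w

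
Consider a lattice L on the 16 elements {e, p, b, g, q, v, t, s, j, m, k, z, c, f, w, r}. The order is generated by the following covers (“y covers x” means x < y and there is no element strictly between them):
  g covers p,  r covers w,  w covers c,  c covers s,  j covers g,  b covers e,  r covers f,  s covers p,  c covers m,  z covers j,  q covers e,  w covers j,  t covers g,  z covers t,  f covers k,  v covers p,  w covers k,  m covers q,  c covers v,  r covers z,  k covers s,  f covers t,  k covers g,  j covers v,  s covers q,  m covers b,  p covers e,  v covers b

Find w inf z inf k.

g

Common lower bounds of {w, z, k}: e, g, p.
The greatest among these is g.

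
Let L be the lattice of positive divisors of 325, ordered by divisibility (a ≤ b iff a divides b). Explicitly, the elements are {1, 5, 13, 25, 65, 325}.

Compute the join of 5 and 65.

Common upper bounds of {5, 65}: 325, 65.
The least among these is 65.

65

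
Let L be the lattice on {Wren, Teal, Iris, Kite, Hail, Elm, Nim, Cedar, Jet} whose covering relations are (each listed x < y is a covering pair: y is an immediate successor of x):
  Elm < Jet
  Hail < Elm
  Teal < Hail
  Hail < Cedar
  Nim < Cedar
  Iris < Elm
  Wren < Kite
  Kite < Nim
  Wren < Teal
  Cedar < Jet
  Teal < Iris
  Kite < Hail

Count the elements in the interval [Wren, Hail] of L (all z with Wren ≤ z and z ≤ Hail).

The interval [Wren, Hail] = {Hail, Kite, Teal, Wren}, which has 4 elements.

4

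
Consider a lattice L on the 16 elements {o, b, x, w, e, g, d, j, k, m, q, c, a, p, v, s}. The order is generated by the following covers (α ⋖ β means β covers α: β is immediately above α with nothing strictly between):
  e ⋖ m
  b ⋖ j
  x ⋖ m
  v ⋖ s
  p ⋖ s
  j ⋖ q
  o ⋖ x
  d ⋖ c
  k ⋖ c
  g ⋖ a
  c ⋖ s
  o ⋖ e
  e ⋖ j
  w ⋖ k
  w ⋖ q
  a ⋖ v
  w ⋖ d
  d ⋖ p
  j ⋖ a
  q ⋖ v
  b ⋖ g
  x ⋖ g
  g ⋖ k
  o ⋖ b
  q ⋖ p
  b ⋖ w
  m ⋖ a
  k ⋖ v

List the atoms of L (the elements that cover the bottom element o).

The atoms are exactly the elements that cover o: b, e, x.

b, e, x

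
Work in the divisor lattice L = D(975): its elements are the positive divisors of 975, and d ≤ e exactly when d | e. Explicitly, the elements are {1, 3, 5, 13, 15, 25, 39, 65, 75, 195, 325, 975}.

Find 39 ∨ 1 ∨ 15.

195

In the divisibility order, the join is the least common multiple: lcm(39, 1, 15) = 195.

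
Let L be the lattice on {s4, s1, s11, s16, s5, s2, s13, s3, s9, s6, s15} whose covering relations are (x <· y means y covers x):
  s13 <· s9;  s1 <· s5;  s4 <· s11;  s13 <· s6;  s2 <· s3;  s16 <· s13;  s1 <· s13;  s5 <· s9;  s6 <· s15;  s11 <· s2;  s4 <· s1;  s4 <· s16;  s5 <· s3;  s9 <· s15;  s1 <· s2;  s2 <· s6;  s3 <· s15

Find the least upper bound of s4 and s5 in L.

Common upper bounds of {s4, s5}: s15, s3, s5, s9.
The least among these is s5.

s5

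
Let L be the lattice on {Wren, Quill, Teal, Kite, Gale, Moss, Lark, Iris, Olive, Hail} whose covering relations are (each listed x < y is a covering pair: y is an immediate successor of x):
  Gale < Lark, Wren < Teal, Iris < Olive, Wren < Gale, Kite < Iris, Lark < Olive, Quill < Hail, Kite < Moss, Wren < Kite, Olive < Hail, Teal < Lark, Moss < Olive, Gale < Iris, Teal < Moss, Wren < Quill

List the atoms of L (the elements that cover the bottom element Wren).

The atoms are exactly the elements that cover Wren: Gale, Kite, Quill, Teal.

Gale, Kite, Quill, Teal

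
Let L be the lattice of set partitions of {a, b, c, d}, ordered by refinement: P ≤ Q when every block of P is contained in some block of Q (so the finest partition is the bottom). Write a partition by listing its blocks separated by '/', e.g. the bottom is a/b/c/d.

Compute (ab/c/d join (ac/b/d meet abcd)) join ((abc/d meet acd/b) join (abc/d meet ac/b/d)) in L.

abc/d

ac/b/d ∧ abcd = ac/b/d
ab/c/d ∨ ac/b/d = abc/d
abc/d ∧ acd/b = ac/b/d
abc/d ∧ ac/b/d = ac/b/d
ac/b/d ∨ ac/b/d = ac/b/d
abc/d ∨ ac/b/d = abc/d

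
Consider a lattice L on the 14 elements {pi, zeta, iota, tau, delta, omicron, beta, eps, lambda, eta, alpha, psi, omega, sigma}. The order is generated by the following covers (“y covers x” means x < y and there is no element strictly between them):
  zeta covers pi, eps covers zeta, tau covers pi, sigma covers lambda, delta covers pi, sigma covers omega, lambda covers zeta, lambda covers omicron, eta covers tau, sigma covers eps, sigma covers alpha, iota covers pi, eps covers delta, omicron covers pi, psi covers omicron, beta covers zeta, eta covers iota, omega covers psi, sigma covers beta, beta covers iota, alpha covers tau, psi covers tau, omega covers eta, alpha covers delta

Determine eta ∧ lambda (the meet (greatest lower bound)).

Common lower bounds of {eta, lambda}: pi.
The greatest among these is pi.

pi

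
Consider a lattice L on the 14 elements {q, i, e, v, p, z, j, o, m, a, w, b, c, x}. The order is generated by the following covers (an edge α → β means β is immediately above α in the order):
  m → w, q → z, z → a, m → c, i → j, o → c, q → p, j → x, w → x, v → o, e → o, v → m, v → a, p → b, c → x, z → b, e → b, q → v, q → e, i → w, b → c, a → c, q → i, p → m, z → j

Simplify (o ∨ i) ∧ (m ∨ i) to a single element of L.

w

o ∨ i = x
m ∨ i = w
x ∧ w = w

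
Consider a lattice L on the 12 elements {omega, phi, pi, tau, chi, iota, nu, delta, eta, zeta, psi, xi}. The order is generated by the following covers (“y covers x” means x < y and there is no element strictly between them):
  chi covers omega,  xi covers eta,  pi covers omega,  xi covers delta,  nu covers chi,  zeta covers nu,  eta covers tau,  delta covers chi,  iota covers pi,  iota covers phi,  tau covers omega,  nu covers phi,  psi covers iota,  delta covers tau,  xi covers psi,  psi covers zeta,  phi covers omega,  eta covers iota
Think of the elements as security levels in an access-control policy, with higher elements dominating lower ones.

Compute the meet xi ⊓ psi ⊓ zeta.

Common lower bounds of {xi, psi, zeta}: chi, nu, omega, phi, zeta.
The greatest among these is zeta.

zeta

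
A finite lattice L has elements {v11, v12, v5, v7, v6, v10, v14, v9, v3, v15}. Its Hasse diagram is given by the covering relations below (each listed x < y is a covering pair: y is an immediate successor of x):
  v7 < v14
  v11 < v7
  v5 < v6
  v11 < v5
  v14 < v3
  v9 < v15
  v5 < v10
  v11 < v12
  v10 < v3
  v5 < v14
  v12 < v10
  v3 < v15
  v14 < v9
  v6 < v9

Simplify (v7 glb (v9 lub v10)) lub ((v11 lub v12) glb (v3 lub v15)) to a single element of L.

v3

v9 ∨ v10 = v15
v7 ∧ v15 = v7
v11 ∨ v12 = v12
v3 ∨ v15 = v15
v12 ∧ v15 = v12
v7 ∨ v12 = v3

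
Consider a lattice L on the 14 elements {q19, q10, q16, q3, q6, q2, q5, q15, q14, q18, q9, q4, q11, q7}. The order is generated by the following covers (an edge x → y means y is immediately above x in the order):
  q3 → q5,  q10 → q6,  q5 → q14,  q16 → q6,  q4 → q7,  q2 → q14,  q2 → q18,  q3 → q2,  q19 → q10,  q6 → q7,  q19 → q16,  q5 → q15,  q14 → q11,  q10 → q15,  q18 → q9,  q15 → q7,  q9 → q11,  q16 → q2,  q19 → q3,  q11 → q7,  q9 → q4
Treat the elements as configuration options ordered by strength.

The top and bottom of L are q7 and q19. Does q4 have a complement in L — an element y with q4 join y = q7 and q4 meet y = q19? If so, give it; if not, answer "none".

Need y with q4 ∨ y = q7 and q4 ∧ y = q19.
Checking each element gives: q10.

q10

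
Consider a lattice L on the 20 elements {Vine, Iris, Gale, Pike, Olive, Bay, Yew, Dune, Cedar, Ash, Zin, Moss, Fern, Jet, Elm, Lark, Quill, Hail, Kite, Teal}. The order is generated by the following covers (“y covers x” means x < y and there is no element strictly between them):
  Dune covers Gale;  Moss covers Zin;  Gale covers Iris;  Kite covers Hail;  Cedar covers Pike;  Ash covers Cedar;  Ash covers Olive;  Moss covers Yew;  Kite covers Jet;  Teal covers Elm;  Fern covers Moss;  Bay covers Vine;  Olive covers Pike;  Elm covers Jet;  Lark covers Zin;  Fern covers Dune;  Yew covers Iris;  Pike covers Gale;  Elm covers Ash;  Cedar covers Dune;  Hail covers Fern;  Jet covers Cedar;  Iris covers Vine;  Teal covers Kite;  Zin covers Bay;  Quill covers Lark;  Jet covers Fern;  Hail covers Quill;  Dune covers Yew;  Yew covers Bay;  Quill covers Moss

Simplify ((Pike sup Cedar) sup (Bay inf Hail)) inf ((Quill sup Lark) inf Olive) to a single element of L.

Iris

Pike ∨ Cedar = Cedar
Bay ∧ Hail = Bay
Cedar ∨ Bay = Cedar
Quill ∨ Lark = Quill
Quill ∧ Olive = Iris
Cedar ∧ Iris = Iris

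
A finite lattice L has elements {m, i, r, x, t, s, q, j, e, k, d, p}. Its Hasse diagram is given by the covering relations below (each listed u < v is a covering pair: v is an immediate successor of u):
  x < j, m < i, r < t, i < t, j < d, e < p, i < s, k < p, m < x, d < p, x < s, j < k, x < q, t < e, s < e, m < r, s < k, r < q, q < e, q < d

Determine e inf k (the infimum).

Common lower bounds of {e, k}: i, m, s, x.
The greatest among these is s.

s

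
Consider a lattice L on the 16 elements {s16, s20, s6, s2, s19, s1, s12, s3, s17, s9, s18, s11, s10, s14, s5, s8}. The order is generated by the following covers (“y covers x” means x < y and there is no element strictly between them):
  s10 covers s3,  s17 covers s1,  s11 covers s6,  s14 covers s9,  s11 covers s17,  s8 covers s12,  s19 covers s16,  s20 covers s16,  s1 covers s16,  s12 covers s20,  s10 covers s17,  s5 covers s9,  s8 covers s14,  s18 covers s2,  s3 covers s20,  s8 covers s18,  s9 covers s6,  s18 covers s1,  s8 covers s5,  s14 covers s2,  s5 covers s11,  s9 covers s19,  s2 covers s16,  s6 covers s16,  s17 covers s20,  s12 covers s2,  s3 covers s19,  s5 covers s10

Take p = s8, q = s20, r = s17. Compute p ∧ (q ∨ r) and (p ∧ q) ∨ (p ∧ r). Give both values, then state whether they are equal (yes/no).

q ∨ r = s17, so p ∧ (q ∨ r) = s8 ∧ s17 = s17.
p ∧ q = s20 and p ∧ r = s17, so (p ∧ q) ∨ (p ∧ r) = s20 ∨ s17 = s17.
Equal: yes.

s17; s17; yes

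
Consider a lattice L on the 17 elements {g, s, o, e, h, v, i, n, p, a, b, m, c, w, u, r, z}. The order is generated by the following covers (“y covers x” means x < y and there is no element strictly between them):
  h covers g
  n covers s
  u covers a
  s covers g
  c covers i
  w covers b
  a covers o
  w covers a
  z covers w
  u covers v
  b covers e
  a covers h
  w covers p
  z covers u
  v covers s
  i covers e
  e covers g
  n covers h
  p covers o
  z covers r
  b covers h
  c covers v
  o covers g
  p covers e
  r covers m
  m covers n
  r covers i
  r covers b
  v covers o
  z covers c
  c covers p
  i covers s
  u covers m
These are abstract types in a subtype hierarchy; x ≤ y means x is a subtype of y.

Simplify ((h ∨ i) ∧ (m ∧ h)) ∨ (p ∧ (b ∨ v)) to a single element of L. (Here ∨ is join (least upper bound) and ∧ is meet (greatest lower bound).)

w

h ∨ i = r
m ∧ h = h
r ∧ h = h
b ∨ v = z
p ∧ z = p
h ∨ p = w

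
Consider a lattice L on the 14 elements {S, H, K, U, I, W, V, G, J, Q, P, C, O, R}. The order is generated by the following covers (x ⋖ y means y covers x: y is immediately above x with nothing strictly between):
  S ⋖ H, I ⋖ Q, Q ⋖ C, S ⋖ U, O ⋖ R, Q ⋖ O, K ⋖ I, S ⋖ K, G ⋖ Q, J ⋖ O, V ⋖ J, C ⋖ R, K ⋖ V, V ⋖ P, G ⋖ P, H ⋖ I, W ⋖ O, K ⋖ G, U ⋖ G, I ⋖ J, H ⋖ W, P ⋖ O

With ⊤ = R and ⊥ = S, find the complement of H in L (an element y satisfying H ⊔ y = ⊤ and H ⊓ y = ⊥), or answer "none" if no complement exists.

For every candidate y, either H ∨ y ≠ R or H ∧ y ≠ S; no complement exists.

none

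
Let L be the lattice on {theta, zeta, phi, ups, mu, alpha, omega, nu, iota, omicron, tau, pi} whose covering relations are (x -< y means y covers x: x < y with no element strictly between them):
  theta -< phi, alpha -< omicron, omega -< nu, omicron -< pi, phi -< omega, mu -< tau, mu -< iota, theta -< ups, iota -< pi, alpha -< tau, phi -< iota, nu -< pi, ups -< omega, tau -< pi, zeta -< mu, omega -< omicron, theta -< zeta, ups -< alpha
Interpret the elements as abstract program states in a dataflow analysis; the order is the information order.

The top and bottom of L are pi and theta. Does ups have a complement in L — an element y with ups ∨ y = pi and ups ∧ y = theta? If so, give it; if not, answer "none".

iota

Need y with ups ∨ y = pi and ups ∧ y = theta.
Checking each element gives: iota.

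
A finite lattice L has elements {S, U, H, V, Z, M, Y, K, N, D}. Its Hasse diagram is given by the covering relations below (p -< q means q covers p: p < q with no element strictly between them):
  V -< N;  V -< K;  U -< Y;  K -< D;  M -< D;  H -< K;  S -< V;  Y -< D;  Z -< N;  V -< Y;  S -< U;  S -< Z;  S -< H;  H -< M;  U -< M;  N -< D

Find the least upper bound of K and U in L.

Common upper bounds of {K, U}: D.
The least among these is D.

D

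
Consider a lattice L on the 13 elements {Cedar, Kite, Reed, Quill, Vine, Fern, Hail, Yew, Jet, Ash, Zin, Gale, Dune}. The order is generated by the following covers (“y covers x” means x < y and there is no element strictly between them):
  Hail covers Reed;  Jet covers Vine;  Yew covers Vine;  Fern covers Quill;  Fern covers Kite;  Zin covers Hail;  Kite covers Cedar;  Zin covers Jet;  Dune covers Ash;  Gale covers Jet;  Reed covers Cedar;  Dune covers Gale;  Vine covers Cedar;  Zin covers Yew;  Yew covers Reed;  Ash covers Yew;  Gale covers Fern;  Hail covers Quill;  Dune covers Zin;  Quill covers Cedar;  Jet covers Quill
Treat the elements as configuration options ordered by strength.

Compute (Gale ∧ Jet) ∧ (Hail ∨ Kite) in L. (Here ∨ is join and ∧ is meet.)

Jet

Gale ∧ Jet = Jet
Hail ∨ Kite = Dune
Jet ∧ Dune = Jet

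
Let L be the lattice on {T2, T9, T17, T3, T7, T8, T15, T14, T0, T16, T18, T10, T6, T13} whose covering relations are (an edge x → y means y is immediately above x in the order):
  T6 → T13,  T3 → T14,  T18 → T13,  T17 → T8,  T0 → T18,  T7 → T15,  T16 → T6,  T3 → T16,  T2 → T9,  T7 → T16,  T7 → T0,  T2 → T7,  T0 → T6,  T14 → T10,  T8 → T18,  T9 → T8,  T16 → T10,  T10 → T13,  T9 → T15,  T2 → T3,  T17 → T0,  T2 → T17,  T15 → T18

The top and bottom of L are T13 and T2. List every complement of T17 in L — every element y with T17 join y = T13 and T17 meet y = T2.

Need y with T17 ∨ y = T13 and T17 ∧ y = T2.
Checking each element gives: T10, T14.

T10, T14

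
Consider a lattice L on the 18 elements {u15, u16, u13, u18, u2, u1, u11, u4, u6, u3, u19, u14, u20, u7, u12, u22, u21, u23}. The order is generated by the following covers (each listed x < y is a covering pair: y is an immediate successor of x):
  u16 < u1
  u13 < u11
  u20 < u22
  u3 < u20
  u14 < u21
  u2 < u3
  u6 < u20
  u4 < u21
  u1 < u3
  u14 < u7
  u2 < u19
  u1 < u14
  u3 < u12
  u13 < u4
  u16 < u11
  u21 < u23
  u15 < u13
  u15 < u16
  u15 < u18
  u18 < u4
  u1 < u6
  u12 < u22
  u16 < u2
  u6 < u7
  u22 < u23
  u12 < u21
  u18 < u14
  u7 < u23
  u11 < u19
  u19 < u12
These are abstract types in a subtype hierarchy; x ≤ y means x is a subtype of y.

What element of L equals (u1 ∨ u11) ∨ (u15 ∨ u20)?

u1 ∨ u11 = u12
u15 ∨ u20 = u20
u12 ∨ u20 = u22

u22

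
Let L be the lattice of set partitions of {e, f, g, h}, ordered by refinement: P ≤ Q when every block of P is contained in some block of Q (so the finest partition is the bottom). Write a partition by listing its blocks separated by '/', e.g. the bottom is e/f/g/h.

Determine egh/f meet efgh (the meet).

The meet (common refinement) of egh/f and efgh intersects blocks pairwise, giving egh/f.

egh/f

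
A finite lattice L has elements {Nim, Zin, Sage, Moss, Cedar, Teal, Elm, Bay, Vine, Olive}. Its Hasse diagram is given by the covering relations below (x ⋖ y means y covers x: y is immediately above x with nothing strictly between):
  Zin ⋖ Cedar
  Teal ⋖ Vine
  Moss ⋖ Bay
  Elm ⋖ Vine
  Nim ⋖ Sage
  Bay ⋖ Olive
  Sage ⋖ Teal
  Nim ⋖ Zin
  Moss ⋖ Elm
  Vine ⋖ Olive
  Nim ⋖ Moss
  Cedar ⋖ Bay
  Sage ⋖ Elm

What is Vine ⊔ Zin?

Common upper bounds of {Vine, Zin}: Olive.
The least among these is Olive.

Olive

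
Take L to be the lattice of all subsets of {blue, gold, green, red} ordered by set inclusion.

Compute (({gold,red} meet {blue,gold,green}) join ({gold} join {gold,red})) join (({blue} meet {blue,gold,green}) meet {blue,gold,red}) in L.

{gold,red} ∧ {blue,gold,green} = {gold}
{gold} ∨ {gold,red} = {gold,red}
{gold} ∨ {gold,red} = {gold,red}
{blue} ∧ {blue,gold,green} = {blue}
{blue} ∧ {blue,gold,red} = {blue}
{gold,red} ∨ {blue} = {blue,gold,red}

{blue,gold,red}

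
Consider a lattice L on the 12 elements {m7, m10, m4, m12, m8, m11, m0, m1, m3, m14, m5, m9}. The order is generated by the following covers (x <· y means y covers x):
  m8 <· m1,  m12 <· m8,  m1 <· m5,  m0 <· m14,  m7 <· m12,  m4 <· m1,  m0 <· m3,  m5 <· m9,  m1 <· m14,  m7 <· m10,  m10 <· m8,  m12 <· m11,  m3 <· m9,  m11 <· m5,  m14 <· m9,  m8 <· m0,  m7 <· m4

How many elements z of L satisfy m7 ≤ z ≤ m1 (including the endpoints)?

6

The interval [m7, m1] = {m1, m10, m12, m4, m7, m8}, which has 6 elements.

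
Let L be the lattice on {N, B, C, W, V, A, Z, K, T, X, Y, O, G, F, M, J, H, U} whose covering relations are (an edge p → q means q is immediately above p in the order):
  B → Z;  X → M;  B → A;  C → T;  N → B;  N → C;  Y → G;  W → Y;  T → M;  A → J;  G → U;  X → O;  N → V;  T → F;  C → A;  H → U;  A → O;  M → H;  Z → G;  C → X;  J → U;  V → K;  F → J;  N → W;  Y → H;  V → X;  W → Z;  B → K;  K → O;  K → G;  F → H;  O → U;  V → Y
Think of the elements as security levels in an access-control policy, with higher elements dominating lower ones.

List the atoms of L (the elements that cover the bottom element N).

B, C, V, W

The atoms are exactly the elements that cover N: B, C, V, W.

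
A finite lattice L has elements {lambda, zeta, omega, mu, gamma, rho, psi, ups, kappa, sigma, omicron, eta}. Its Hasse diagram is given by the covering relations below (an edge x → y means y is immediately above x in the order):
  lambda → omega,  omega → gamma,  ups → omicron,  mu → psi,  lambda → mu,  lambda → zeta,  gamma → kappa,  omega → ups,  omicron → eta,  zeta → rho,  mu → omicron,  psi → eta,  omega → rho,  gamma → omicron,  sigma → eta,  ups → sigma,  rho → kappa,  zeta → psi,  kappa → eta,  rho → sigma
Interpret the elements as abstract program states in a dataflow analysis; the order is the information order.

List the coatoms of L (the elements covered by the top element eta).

kappa, omicron, psi, sigma

The coatoms are exactly the elements covered by eta: kappa, omicron, psi, sigma.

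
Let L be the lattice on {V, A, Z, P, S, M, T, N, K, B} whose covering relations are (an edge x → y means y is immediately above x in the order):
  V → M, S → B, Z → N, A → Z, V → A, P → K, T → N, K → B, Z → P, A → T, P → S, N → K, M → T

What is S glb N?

Common lower bounds of {S, N}: A, V, Z.
The greatest among these is Z.

Z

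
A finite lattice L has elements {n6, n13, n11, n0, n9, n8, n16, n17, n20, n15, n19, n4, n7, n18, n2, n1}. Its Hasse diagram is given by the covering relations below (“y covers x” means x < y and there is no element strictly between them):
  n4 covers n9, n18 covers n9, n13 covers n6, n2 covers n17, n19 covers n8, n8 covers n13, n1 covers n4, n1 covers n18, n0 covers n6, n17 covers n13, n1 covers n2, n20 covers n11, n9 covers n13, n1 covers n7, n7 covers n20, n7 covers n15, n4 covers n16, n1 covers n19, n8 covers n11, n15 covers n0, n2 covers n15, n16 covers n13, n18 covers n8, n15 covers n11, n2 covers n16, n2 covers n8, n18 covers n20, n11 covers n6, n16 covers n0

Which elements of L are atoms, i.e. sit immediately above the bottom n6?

n0, n11, n13

The atoms are exactly the elements that cover n6: n0, n11, n13.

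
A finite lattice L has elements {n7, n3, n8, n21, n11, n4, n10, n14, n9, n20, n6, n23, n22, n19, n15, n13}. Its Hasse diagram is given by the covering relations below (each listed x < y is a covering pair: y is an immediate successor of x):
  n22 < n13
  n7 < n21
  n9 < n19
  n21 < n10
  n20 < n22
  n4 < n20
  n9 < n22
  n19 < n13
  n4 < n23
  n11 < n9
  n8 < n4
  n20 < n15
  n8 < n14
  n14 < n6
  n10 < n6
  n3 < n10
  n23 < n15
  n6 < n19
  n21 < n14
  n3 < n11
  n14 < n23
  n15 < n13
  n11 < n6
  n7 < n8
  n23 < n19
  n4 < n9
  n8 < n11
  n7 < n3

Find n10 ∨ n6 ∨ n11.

n6

Common upper bounds of {n10, n6, n11}: n13, n19, n6.
The least among these is n6.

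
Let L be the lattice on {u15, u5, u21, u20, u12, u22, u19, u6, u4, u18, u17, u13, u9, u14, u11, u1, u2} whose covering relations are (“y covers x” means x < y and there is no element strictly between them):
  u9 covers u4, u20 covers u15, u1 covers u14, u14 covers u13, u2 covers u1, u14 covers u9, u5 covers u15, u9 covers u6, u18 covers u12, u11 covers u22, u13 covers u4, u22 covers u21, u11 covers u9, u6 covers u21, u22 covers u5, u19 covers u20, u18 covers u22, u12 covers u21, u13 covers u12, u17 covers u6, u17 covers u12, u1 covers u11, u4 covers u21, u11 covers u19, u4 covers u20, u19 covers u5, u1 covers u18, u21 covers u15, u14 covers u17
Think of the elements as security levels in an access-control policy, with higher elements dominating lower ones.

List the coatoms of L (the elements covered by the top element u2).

The coatoms are exactly the elements covered by u2: u1.

u1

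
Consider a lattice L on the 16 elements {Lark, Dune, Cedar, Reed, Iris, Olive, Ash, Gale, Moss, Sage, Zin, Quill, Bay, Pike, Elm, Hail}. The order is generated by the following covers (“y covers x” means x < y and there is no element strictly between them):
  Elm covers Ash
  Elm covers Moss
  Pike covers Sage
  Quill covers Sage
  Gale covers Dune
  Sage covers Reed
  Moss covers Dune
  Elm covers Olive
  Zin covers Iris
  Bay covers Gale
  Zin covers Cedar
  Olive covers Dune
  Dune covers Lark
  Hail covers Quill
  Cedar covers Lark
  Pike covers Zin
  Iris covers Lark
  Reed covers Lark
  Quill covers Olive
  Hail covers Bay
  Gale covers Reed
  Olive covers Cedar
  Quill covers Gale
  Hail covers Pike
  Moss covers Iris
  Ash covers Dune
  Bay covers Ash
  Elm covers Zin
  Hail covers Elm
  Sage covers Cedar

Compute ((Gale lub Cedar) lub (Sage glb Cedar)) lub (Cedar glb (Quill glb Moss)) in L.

Quill

Gale ∨ Cedar = Quill
Sage ∧ Cedar = Cedar
Quill ∨ Cedar = Quill
Quill ∧ Moss = Dune
Cedar ∧ Dune = Lark
Quill ∨ Lark = Quill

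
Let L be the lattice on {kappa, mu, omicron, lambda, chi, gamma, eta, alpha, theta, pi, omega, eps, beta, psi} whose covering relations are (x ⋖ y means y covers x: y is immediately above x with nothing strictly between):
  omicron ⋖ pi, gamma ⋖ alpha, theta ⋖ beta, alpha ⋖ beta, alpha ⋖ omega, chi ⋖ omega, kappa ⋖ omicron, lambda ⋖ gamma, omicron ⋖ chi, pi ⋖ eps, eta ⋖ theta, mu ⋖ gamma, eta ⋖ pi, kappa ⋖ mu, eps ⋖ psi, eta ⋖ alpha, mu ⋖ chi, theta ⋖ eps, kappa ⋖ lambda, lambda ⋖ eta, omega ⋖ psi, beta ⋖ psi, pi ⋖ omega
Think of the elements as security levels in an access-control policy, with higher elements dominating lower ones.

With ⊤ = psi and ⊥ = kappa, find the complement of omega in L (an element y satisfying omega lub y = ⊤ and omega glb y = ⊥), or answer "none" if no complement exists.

For every candidate y, either omega ∨ y ≠ psi or omega ∧ y ≠ kappa; no complement exists.

none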